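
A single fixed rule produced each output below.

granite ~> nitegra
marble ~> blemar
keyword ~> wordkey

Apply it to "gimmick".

Looking at the pairs, the operation is to move the first 3 characters to the end (rotate left by 3).
For "gimmick" the result is "mickgim".

mickgim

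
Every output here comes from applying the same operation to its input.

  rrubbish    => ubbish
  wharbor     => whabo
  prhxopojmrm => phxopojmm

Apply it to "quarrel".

quael

The pattern: remove every "r".
So "quarrel" becomes "quael".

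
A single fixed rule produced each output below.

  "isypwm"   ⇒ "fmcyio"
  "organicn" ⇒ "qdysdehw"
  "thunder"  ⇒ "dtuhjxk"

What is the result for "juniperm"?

Rule — move the first 3 characters to the end (rotate left by 3), then shift every letter 10 places backward in the alphabet (wrapping around).
Starting from "juniperm": after the first operation, "ipermjun"; after the second, "yfuhczkd".

yfuhczkd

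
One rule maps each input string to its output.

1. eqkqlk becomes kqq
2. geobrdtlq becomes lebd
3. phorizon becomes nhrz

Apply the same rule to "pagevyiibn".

naeyi

Rule — keep every other character starting from the second (positions 2nd, 4th, 6th, ...), then move the last character to the front.
For "pagevyiibn", step one produces "aeyin"; step two turns that into "naeyi".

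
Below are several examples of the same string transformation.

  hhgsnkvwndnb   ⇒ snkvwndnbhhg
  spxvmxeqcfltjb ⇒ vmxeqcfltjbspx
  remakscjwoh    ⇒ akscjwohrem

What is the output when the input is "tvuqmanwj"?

Each output is the input with this applied: move the first 3 characters to the end (rotate left by 3).
"tvuqmanwj" → "qmanwjtvu".

qmanwjtvu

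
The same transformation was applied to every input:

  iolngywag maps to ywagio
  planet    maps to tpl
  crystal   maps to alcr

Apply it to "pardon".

What's happening: move the first 2 characters to the end (rotate left by 2), then delete the first 3 characters.
"pardon" → "rdonpa" → "npa".

npa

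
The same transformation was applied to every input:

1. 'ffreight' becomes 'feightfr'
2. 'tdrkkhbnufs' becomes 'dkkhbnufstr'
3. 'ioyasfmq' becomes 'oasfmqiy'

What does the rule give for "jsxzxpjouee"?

The rule is to move the first 2 characters to the end (rotate left by 2), then swap the first and last characters.
"jsxzxpjouee" → "xzxpjoueejs" → "szxpjoueejx".

szxpjoueejx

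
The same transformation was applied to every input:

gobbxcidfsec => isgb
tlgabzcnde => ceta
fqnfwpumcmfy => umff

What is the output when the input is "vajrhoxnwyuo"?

xyvr

In each case the input is transformed by: keep one character in every 3, starting at position 1 (positions 1st, 4th, 7th, ...), then move the last 2 characters to the front (rotate right by 2).
Starting from "vajrhoxnwyuo": after the first operation, "vrxy"; after the second, "xyvr".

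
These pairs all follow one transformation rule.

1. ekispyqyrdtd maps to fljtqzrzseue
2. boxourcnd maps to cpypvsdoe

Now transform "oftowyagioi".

What's happening: shift every letter 1 place forward in the alphabet (wrapping around).
So "oftowyagioi" becomes "pgupxzbhjpj".

pgupxzbhjpj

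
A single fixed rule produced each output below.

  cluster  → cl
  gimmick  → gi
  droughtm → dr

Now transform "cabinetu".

Looking at the pairs, the operation is to keep only the first 2 characters.
So "cabinetu" becomes "ca".

ca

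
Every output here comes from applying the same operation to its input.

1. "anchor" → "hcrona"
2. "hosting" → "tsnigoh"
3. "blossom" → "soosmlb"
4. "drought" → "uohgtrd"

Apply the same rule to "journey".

The rule is to swap each adjacent pair of characters (1↔2, 3↔4, ...), then move the first 2 characters to the end (rotate left by 2).
Starting from "journey": after the first operation, "ojrueny"; after the second, "ruenyoj".

ruenyoj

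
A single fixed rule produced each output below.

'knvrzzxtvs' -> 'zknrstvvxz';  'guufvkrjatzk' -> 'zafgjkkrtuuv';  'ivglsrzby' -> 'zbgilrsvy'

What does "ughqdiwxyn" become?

ydghinquwx

Rule — sort the characters into alphabetical order, then move the last character to the front.
Starting from "ughqdiwxyn": after the first operation, "dghinquwxy"; after the second, "ydghinquwx".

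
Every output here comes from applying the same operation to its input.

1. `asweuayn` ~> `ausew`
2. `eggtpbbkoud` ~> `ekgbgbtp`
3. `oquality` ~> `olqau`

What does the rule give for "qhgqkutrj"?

quhkgq

Each output is the input with this applied: delete the last 3 characters, then take characters alternately from the front and the back (1st, last, 2nd, 2nd-last, ...).
For "qhgqkutrj", step one produces "qhgqku"; step two turns that into "quhkgq".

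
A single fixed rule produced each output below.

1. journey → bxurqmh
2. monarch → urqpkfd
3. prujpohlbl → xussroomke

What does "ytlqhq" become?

bwttok

Rule — sort the characters into reverse alphabetical order, then shift every letter 3 places forward in the alphabet (wrapping around).
"ytlqhq" → "ytqqlh" → "bwttok".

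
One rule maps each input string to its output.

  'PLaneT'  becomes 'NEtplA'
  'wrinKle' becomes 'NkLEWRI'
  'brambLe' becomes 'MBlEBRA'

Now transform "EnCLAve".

The rule is to flip the case of every letter, then move the first 3 characters to the end (rotate left by 3).
Working it through for "EnCLAve": intermediate "eNclaVE", final "laVEeNc".

laVEeNc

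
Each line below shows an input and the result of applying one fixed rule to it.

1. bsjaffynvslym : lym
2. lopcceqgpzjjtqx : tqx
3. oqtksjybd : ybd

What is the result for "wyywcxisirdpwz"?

The transformation: keep only the last 3 characters.
Doing the same to "wyywcxisirdpwz": "pwz".

pwz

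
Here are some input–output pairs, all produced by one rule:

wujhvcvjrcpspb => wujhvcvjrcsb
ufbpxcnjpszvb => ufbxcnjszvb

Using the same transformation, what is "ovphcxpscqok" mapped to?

ovhcxscqok

The transformation: remove every "p".
"ovphcxpscqok" → "ovhcxscqok".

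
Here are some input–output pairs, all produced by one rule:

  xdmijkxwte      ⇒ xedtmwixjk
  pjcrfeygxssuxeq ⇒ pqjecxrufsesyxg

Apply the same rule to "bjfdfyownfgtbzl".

bljzfbdtfgyfonw

Looking at the pairs, the operation is to take characters alternately from the front and the back (1st, last, 2nd, 2nd-last, ...).
On "bjfdfyownfgtbzl" that produces "bljzfbdtfgyfonw".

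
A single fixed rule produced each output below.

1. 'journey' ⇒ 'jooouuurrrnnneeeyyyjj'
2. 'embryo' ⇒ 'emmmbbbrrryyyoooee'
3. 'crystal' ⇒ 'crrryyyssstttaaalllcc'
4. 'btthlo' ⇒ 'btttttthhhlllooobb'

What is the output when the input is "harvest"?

Rule — repeat every character 3 times, then move the first 2 characters to the end (rotate left by 2).
Starting from "harvest": after the first operation, "hhhaaarrrvvveeesssttt"; after the second, "haaarrrvvveeesssttthh".

haaarrrvvveeesssttthh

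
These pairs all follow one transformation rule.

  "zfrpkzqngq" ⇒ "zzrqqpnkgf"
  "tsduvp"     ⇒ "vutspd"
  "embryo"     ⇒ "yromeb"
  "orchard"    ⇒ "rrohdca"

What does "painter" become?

The rule is to sort the characters into reverse alphabetical order.
"painter" → "trpniea".

trpniea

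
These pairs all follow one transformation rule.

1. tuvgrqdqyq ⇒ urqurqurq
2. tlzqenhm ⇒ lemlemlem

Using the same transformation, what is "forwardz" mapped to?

Rule — keep one character in every 3, starting at position 2 (positions 2nd, 5th, 8th, ...), then write the whole string 3 times in a row.
"forwardz" → "oaz" → "oazoazoaz".

oazoazoaz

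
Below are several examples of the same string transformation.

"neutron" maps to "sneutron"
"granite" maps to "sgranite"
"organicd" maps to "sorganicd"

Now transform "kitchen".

The rule is to prepend "s".
On "kitchen" that produces "skitchen".

skitchen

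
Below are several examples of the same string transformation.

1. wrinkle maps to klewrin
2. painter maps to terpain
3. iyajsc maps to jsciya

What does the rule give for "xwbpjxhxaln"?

What's happening: move the last 3 characters to the front (rotate right by 3).
Doing the same to "xwbpjxhxaln": "alnxwbpjxhx".

alnxwbpjxhx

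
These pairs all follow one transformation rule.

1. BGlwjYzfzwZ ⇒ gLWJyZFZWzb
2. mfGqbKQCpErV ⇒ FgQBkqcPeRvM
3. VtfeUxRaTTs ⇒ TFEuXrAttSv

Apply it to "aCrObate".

cRoBATEA

What's happening: flip the case of every letter, then move the first character to the end.
On "aCrObate": the first step gives "AcRoBATE", and the second then gives "cRoBATEA".
(Check on "BGlwjYzfzwZ": → "bgLWJyZFZWz" → "gLWJyZFZWzb" ✓)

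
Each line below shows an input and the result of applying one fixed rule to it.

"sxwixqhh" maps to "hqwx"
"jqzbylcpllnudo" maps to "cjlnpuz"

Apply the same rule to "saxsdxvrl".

drsx

Each output is the input with this applied: sort the characters into alphabetical order, then keep every other character starting from the second (positions 2nd, 4th, 6th, ...).
Working it through for "saxsdxvrl": intermediate "adlrssvxx", final "drsx".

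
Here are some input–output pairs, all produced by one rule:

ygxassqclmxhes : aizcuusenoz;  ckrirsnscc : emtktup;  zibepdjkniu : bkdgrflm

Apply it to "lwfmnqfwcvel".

Each output is the input with this applied: shift every letter 2 places forward in the alphabet (wrapping around), then delete the last 3 characters.
"lwfmnqfwcvel" → "nyhopshyexgn" → "nyhopshye".
(Check on "zibepdjkniu": → "bkdgrflmpkw" → "bkdgrflm" ✓)

nyhopshye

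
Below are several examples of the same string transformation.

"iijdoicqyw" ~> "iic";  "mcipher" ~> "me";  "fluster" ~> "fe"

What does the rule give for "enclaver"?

eve

The transformation: swap each adjacent pair of characters (1↔2, 3↔4, ...), then keep one character in every 3, starting at position 2 (positions 2nd, 5th, 8th, ...).
Applying both steps to "enclaver": "nelcvare", then "eve".
(Check on "fluster": → "lfsuetr" → "fe" ✓)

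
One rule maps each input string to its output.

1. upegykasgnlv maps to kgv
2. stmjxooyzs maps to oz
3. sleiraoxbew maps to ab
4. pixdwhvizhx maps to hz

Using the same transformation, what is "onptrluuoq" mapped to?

Looking at the pairs, the operation is to delete the first 3 characters, then keep one character in every 3, starting at position 3 (positions 3rd, 6th, 9th, ...).
Applying both steps to "onptrluuoq": "trluuoq", then "lo".

lo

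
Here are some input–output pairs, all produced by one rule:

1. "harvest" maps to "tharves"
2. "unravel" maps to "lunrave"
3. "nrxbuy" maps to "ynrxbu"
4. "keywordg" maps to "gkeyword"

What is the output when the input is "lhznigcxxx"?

xlhznigcxx

The pattern: move the last character to the front.
On "lhznigcxxx" that produces "xlhznigcxx".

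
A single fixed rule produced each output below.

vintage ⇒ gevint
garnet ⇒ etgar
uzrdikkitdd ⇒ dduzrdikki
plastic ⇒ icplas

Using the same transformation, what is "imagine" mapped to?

In each case the input is transformed by: move the last 3 characters to the front (rotate right by 3), then delete the first character.
"imagine" → "ineimag" → "neimag".
(Check on "uzrdikkitdd": → "tdduzrdikki" → "dduzrdikki" ✓)

neimag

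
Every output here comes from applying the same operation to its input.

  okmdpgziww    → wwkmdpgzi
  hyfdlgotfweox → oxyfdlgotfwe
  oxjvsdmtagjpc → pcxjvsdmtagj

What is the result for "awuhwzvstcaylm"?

The pattern: delete the first character, then move the last 2 characters to the front (rotate right by 2).
Working it through for "awuhwzvstcaylm": intermediate "wuhwzvstcaylm", final "lmwuhwzvstcay".

lmwuhwzvstcay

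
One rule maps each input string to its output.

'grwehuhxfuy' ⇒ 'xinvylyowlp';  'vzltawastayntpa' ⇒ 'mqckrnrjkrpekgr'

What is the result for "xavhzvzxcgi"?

Looking at the pairs, the operation is to shift every letter 9 places backward in the alphabet (wrapping around).
Applying that to "xavhzvzxcgi" gives "ormyqmqotxz".

ormyqmqotxz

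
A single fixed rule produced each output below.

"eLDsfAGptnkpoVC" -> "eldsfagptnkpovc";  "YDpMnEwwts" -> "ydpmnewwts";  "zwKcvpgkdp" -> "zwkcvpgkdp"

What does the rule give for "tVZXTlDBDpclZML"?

The pattern: convert every letter to lowercase.
"tVZXTlDBDpclZML" → "tvzxtldbdpclzml".

tvzxtldbdpclzml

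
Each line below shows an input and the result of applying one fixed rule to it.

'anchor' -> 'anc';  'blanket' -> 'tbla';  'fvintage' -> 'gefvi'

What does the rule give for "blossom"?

mblo

What's happening: move the first 3 characters to the end (rotate left by 3), then delete the first 3 characters.
On "blossom": the first step gives "ssomblo", and the second then gives "mblo".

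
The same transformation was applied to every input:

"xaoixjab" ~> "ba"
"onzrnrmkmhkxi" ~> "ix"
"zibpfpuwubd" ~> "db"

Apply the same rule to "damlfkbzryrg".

gr

In each case the input is transformed by: reverse the string, then keep only the first 2 characters.
Starting from "damlfkbzryrg": after the first operation, "gryrzbkflmad"; after the second, "gr".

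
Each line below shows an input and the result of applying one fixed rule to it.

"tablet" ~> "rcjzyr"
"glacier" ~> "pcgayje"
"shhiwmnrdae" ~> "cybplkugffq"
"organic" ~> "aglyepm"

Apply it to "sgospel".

jcnqmeq

The rule is to reverse the string, then shift every letter 2 places backward in the alphabet (wrapping around).
Starting from "sgospel": after the first operation, "lepsogs"; after the second, "jcnqmeq".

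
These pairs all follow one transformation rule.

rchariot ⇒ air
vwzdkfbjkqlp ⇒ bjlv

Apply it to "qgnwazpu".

Each output is the input with this applied: sort the characters into alphabetical order, then keep one character in every 3, starting at position 1 (positions 1st, 4th, 7th, ...).
"qgnwazpu" → "agnpquwz" → "apw".
(Check on "rchariot": → "achiorrt" → "air" ✓)

apw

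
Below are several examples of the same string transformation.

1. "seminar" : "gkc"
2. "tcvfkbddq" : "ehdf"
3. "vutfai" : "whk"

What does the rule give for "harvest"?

cxu

Rule — shift every letter 2 places forward in the alphabet (wrapping around), then keep every other character starting from the second (positions 2nd, 4th, 6th, ...).
For "harvest", step one produces "jctxguv"; step two turns that into "cxu".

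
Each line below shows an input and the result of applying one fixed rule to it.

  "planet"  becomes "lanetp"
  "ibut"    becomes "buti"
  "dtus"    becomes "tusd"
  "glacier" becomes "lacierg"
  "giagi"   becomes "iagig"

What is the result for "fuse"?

usef

In each case the input is transformed by: move the first character to the end.
So "fuse" becomes "usef".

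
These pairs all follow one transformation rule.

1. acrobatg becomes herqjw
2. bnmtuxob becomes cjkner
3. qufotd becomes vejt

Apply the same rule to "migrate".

whqju

Looking at the pairs, the operation is to shift every letter 10 places backward in the alphabet (wrapping around), then delete the first 2 characters.
Starting from "migrate": after the first operation, "cywhqju"; after the second, "whqju".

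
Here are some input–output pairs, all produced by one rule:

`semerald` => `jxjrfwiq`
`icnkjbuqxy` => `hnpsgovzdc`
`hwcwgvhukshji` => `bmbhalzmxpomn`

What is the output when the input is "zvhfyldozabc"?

aekmqdtifehg

Each output is the input with this applied: shift every letter 5 places forward in the alphabet (wrapping around), then swap each adjacent pair of characters (1↔2, 3↔4, ...).
Starting from "zvhfyldozabc": after the first operation, "eamkdqitefgh"; after the second, "aekmqdtifehg".
(Check on "hwcwgvhukshji": → "mbhblamzpxmon" → "bmbhalzmxpomn" ✓)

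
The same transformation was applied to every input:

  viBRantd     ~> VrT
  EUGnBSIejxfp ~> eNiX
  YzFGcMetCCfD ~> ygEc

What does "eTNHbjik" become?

The pattern: keep one character in every 3, starting at position 1 (positions 1st, 4th, 7th, ...), then flip the case of every letter.
For "eTNHbjik" the result is "EhI".

EhI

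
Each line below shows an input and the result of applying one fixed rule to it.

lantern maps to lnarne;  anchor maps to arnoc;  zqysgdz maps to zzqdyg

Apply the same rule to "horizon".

hnoorz

What's happening: take characters alternately from the front and the back (1st, last, 2nd, 2nd-last, ...), then delete the last character.
Working it through for "horizon": intermediate "hnoorzi", final "hnoorz".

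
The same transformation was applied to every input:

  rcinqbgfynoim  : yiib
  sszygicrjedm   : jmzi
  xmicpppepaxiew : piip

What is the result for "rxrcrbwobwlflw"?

In each case the input is transformed by: keep one character in every 3, starting at position 3 (positions 3rd, 6th, 9th, ...), then move the last 2 characters to the front (rotate right by 2).
"rxrcrbwobwlflw" → "rbbf" → "bfrb".
(Check on "sszygicrjedm": → "zijm" → "jmzi" ✓)

bfrb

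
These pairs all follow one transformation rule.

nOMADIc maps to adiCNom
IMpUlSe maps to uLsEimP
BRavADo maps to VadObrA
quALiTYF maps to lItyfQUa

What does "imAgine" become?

GINEIMa

In each case the input is transformed by: flip the case of every letter, then move the first 3 characters to the end (rotate left by 3).
Starting from "imAgine": after the first operation, "IMaGINE"; after the second, "GINEIMa".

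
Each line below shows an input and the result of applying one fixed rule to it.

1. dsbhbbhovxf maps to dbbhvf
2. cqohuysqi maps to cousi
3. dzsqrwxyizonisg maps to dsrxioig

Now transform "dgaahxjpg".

dahjg

What's happening: keep every other character starting from the first (positions 1st, 3rd, 5th, ...).
So "dgaahxjpg" becomes "dahjg".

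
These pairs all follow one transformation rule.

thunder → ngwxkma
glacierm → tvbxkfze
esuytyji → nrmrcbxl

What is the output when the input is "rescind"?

What's happening: shift every letter 7 places backward in the alphabet (wrapping around), then move the first 2 characters to the end (rotate left by 2).
On "rescind": the first step gives "kxlvbgw", and the second then gives "lvbgwkx".

lvbgwkx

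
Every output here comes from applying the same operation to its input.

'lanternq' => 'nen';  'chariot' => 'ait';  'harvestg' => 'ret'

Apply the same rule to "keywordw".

yod

Looking at the pairs, the operation is to delete the first 2 characters, then keep every other character starting from the first (positions 1st, 3rd, 5th, ...).
"keywordw" → "ywordw" → "yod".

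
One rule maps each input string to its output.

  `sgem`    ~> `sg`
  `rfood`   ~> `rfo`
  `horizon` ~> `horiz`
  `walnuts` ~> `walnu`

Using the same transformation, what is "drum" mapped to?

dr

Each output is the input with this applied: delete the last 2 characters.
Doing the same to "drum": "dr".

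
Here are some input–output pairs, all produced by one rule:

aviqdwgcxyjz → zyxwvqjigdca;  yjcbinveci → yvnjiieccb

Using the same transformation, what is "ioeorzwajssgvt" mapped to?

zwvtssroojigea

Rule — sort the characters into reverse alphabetical order.
Doing the same to "ioeorzwajssgvt": "zwvtssroojigea".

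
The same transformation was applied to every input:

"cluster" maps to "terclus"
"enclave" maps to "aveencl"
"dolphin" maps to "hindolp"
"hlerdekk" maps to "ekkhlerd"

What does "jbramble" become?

blejbram

Rule — move the last 3 characters to the front (rotate right by 3).
So "jbramble" becomes "blejbram".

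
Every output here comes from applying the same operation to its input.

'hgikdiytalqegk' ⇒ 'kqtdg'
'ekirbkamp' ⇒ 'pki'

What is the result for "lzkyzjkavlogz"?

The rule is to reverse the string, then keep one character in every 3, starting at position 1 (positions 1st, 4th, 7th, ...).
Applying both steps to "lzkyzjkavlogz": "zgolvakjzykzl", then "zlkyl".
(Check on "hgikdiytalqegk": → "kgeqlatyidkigh" → "kqtdg" ✓)

zlkyl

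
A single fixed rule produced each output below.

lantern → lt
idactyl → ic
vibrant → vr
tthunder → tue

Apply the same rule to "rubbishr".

rbh

Rule — move the last character to the front, then keep one character in every 3, starting at position 2 (positions 2nd, 5th, 8th, ...).
Applying both steps to "rubbishr": "rrubbish", then "rbh".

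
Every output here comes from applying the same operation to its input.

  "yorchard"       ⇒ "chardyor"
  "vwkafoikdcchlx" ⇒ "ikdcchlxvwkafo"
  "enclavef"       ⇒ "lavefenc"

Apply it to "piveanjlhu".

Rule — move the last character to the front, then swap the front and back halves of the string.
On "piveanjlhu": the first step gives "upiveanjlh", and the second then gives "anjlhupive".

anjlhupive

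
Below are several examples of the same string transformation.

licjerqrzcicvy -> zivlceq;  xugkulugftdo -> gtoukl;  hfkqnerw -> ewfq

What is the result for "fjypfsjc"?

Each output is the input with this applied: swap the front and back halves of the string, then keep every other character starting from the second (positions 2nd, 4th, 6th, ...).
For "fjypfsjc", step one produces "fsjcfjyp"; step two turns that into "scjp".

scjp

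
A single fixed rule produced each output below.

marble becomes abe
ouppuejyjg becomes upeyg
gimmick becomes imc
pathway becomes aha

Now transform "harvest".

The pattern: keep every other character starting from the second (positions 2nd, 4th, 6th, ...).
For "harvest" the result is "avs".

avs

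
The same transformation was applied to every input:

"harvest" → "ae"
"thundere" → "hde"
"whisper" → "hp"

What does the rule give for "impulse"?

Rule — keep one character in every 3, starting at position 2 (positions 2nd, 5th, 8th, ...).
Doing the same to "impulse": "ml".

ml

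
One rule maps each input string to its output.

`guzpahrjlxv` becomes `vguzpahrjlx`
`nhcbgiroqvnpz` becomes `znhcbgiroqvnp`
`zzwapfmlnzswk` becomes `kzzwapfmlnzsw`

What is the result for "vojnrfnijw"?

The rule is to move the last character to the front.
For "vojnrfnijw" the result is "wvojnrfnij".

wvojnrfnij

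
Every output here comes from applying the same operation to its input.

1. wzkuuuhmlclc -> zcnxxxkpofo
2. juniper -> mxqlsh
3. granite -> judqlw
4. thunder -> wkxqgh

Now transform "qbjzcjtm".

temcfmw

The transformation: delete the last character, then shift every letter 3 places forward in the alphabet (wrapping around).
"qbjzcjtm" → "qbjzcjt" → "temcfmw".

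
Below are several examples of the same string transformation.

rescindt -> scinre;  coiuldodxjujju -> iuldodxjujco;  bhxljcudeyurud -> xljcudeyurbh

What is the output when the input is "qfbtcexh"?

In each case the input is transformed by: delete the last 2 characters, then move the first 2 characters to the end (rotate left by 2).
Starting from "qfbtcexh": after the first operation, "qfbtce"; after the second, "btceqf".

btceqf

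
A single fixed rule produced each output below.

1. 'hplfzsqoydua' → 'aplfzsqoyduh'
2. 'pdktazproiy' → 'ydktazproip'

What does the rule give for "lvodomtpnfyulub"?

What's happening: swap the first and last characters.
On "lvodomtpnfyulub" that produces "bvodomtpnfyulul".

bvodomtpnfyulul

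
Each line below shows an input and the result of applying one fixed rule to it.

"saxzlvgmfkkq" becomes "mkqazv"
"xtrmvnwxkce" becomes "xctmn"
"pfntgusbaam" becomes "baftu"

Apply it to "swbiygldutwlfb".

Each output is the input with this applied: keep every other character starting from the second (positions 2nd, 4th, 6th, ...), then move the first 3 characters to the end (rotate left by 3).
So "swbiygldutwlfb" becomes "dtlbwig".

dtlbwig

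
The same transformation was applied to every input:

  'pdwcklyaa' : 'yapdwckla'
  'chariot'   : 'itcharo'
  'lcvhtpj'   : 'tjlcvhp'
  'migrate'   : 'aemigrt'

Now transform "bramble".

Each output is the input with this applied: move the last 2 characters to the front (rotate right by 2), then swap the first and last characters.
Applying both steps to "bramble": "lebramb", then "bebraml".
(Check on "lcvhtpj": → "pjlcvht" → "tjlcvhp" ✓)

bebraml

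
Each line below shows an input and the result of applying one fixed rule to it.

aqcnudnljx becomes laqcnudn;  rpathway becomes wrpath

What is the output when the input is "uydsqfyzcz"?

zuydsqfy

The pattern: delete the last 2 characters, then move the last character to the front.
"uydsqfyzcz" → "uydsqfyz" → "zuydsqfy".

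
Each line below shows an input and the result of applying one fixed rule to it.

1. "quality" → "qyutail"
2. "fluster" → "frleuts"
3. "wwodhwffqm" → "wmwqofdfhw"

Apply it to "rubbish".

rhusbib

In each case the input is transformed by: take characters alternately from the front and the back (1st, last, 2nd, 2nd-last, ...).
Applying that to "rubbish" gives "rhusbib".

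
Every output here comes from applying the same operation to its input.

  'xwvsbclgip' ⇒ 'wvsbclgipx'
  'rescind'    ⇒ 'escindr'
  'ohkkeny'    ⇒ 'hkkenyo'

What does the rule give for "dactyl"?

actyld

What's happening: move the first character to the end.
So "dactyl" becomes "actyld".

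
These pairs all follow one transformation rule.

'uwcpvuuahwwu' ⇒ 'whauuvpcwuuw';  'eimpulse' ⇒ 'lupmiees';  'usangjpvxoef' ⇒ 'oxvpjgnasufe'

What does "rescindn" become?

Looking at the pairs, the operation is to reverse the string, then move the first 2 characters to the end (rotate left by 2).
Working it through for "rescindn": intermediate "ndnicser", final "nicsernd".

nicsernd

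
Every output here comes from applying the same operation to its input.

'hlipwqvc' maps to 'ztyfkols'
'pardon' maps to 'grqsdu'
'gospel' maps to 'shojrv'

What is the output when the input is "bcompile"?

slohefrp

Each output is the input with this applied: shift every letter 3 places forward in the alphabet (wrapping around), then swap the front and back halves of the string.
Doing the same to "bcompile": "slohefrp".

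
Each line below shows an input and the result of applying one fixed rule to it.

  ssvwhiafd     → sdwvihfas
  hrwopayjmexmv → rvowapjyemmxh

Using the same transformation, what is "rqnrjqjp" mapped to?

qprnqjrj

In each case the input is transformed by: swap the first and last characters, then swap each adjacent pair of characters (1↔2, 3↔4, ...).
Applying that to "rqnrjqjp" gives "qprnqjrj".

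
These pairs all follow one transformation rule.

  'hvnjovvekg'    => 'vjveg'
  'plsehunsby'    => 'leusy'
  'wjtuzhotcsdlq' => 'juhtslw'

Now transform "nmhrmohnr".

mronn

The pattern: move the first character to the end, then keep every other character starting from the first (positions 1st, 3rd, 5th, ...).
Working it through for "nmhrmohnr": intermediate "mhrmohnrn", final "mronn".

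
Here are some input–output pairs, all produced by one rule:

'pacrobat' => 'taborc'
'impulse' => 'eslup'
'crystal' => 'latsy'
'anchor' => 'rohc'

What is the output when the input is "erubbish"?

hsibbu

What's happening: reverse the string, then delete the last 2 characters.
Applying both steps to "erubbish": "hsibbure", then "hsibbu".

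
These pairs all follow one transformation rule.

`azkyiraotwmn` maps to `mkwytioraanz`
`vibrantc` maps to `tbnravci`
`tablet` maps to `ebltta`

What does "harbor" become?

orbhra

Rule — take characters alternately from the front and the back (1st, last, 2nd, 2nd-last, ...), then move the first 3 characters to the end (rotate left by 3).
Working it through for "harbor": intermediate "hraorb", final "orbhra".
(Check on "azkyiraotwmn": → "anzmkwytiora" → "mkwytioraanz" ✓)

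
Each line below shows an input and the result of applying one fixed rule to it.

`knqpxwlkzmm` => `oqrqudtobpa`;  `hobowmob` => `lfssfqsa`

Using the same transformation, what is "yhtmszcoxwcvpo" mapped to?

csltxzqgwadbgs

Rule — take characters alternately from the front and the back (1st, last, 2nd, 2nd-last, ...), then shift every letter 4 places forward in the alphabet (wrapping around).
Starting from "yhtmszcoxwcvpo": after the first operation, "yohptvmcswzxco"; after the second, "csltxzqgwadbgs".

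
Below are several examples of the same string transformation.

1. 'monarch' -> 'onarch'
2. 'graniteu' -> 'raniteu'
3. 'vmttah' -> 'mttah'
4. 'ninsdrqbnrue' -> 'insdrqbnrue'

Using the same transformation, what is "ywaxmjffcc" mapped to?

waxmjffcc

Each output is the input with this applied: delete the first character.
For "ywaxmjffcc" the result is "waxmjffcc".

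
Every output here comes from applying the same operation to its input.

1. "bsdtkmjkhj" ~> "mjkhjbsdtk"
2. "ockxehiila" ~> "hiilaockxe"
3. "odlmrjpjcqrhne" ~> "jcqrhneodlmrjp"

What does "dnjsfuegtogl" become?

egtogldnjsfu

The rule is to swap the front and back halves of the string.
On "dnjsfuegtogl" that produces "egtogldnjsfu".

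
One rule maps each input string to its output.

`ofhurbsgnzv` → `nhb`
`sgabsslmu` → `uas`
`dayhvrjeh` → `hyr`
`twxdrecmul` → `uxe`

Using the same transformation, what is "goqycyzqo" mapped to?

oqy

The pattern: keep one character in every 3, starting at position 3 (positions 3rd, 6th, 9th, ...), then move the last character to the front.
For "goqycyzqo", step one produces "qyo"; step two turns that into "oqy".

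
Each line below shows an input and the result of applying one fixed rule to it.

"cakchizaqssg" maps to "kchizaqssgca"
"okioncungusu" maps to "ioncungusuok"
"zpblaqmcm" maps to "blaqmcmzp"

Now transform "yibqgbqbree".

The rule is to move the first 2 characters to the end (rotate left by 2).
On "yibqgbqbree" that produces "bqgbqbreeyi".

bqgbqbreeyi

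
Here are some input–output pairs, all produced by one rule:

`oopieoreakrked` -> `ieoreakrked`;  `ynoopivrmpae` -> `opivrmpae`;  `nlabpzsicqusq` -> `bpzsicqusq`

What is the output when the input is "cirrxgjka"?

Rule — delete the first 3 characters.
For "cirrxgjka" the result is "rxgjka".

rxgjka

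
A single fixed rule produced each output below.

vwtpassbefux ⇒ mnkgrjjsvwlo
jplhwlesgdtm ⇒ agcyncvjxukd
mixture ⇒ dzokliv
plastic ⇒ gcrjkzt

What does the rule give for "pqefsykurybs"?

The rule is to shift every letter 9 places backward in the alphabet (wrapping around).
On "pqefsykurybs" that produces "ghvwjpblipsj".

ghvwjpblipsj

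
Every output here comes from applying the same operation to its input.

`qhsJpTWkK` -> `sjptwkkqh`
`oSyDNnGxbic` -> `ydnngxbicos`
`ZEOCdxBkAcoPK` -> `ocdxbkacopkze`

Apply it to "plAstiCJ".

asticjpl

The transformation: move the first 2 characters to the end (rotate left by 2), then convert every letter to lowercase.
Working it through for "plAstiCJ": intermediate "AstiCJpl", final "asticjpl".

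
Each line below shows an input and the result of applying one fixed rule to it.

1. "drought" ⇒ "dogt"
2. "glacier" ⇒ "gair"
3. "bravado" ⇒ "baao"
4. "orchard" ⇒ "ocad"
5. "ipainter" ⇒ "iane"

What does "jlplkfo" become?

jpko

What's happening: keep every other character starting from the first (positions 1st, 3rd, 5th, ...).
Doing the same to "jlplkfo": "jpko".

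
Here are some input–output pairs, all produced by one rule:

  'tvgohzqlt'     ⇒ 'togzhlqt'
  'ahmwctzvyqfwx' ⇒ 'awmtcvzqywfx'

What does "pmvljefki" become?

The pattern: swap each adjacent pair of characters (1↔2, 3↔4, ...), then delete the first character.
Applying both steps to "pmvljefki": "mplvejkfi", then "plvejkfi".
(Check on "ahmwctzvyqfwx": → "hawmtcvzqywfx" → "awmtcvzqywfx" ✓)

plvejkfi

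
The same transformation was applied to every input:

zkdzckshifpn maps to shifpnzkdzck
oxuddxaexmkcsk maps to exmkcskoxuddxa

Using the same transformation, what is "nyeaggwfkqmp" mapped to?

Looking at the pairs, the operation is to swap the front and back halves of the string.
"nyeaggwfkqmp" → "wfkqmpnyeagg".

wfkqmpnyeagg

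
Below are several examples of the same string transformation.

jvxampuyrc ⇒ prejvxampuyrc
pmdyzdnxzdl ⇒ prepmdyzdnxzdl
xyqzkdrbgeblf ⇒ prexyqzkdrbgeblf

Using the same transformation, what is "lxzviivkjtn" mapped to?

prelxzviivkjtn

Rule — prepend "pre".
Applying that to "lxzviivkjtn" gives "prelxzviivkjtn".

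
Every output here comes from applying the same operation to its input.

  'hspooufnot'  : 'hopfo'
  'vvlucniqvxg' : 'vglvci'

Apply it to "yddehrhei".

What's happening: keep every other character starting from the first (positions 1st, 3rd, 5th, ...), then take characters alternately from the front and the back (1st, last, 2nd, 2nd-last, ...).
"yddehrhei" → "yidhh".

yidhh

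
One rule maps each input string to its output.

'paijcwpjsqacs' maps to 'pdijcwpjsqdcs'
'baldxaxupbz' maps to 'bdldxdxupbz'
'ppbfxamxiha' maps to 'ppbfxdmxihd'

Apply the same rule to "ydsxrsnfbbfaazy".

ydsxrsnfbbfddzy

In each case the input is transformed by: replace every "a" with "d".
For "ydsxrsnfbbfaazy" the result is "ydsxrsnfbbfddzy".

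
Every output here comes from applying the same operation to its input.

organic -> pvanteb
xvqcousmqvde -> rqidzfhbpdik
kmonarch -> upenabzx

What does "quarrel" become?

Rule — reverse the string, then shift every letter 13 places forward in the alphabet (wrapping around) — i.e. ROT13.
Working it through for "quarrel": intermediate "lerrauq", final "yreenhd".

yreenhd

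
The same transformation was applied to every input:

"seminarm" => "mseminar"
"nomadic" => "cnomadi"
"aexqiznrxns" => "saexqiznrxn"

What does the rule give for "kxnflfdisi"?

ikxnflfdis

Looking at the pairs, the operation is to move the last character to the front.
So "kxnflfdisi" becomes "ikxnflfdis".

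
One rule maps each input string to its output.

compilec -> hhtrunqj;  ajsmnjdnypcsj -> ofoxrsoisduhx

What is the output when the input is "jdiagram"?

roinflwf

Rule — shift every letter 5 places forward in the alphabet (wrapping around), then move the last character to the front.
"jdiagram" → "oinflwfr" → "roinflwf".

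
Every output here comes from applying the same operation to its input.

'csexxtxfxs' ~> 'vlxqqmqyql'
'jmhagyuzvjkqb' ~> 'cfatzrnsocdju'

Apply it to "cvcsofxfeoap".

The pattern: shift every letter 7 places backward in the alphabet (wrapping around).
So "cvcsofxfeoap" becomes "vovlhyqyxhti".

vovlhyqyxhti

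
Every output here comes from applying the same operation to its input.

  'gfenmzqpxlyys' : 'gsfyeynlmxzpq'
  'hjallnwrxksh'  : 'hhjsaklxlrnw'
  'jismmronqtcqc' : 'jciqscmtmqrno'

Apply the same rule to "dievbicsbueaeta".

Each output is the input with this applied: take characters alternately from the front and the back (1st, last, 2nd, 2nd-last, ...).
For "dievbicsbueaeta" the result is "daiteevabeiucbs".

daiteevabeiucbs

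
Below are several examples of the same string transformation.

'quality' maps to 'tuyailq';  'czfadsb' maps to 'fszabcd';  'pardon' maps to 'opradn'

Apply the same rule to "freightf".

irteffgh

The transformation: sort the characters into alphabetical order, then move the last 3 characters to the front (rotate right by 3).
Starting from "freightf": after the first operation, "effghirt"; after the second, "irteffgh".
(Check on "czfadsb": → "abcdfsz" → "fszabcd" ✓)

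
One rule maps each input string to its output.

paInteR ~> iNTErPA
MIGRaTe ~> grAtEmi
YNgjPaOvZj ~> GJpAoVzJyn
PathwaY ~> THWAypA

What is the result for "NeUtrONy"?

uTRonYnE

Each output is the input with this applied: flip the case of every letter, then move the first 2 characters to the end (rotate left by 2).
For "NeUtrONy", step one produces "nEuTRonY"; step two turns that into "uTRonYnE".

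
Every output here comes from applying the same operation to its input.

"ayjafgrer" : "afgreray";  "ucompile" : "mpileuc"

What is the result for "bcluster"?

In each case the input is transformed by: move the first 3 characters to the end (rotate left by 3), then delete the last character.
"bcluster" → "usterbcl" → "usterbc".

usterbc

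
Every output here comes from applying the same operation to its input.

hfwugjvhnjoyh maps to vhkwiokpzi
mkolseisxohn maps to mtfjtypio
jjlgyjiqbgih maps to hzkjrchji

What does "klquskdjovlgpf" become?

The rule is to delete the first 3 characters, then shift every letter 1 place forward in the alphabet (wrapping around).
Applying both steps to "klquskdjovlgpf": "uskdjovlgpf", then "vtlekpwmhqg".

vtlekpwmhqg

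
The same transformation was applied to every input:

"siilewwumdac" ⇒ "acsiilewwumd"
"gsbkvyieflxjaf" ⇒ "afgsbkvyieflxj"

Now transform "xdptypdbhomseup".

upxdptypdbhomse

The rule is to move the last 2 characters to the front (rotate right by 2).
Applying that to "xdptypdbhomseup" gives "upxdptypdbhomse".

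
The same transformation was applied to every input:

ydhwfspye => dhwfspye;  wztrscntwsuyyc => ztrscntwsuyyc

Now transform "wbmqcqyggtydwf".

bmqcqyggtydwf

The pattern: delete the first character.
On "wbmqcqyggtydwf" that produces "bmqcqyggtydwf".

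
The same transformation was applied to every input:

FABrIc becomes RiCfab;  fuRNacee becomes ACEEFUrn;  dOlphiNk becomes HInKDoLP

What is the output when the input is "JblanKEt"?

NkeTjBLA

In each case the input is transformed by: flip the case of every letter, then swap the front and back halves of the string.
Starting from "JblanKEt": after the first operation, "jBLANkeT"; after the second, "NkeTjBLA".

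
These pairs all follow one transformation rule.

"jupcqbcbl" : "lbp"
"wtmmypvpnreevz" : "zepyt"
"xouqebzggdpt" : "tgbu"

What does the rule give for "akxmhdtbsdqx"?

Rule — reverse the string, then keep one character in every 3, starting at position 1 (positions 1st, 4th, 7th, ...).
On "akxmhdtbsdqx": the first step gives "xqdsbtdhmxka", and the second then gives "xsdx".
(Check on "jupcqbcbl": → "lbcbqcpuj" → "lbp" ✓)

xsdx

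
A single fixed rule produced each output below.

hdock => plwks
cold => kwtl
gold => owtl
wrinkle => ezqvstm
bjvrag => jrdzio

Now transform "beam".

jmiu

In each case the input is transformed by: shift every letter 8 places forward in the alphabet (wrapping around).
So "beam" becomes "jmiu".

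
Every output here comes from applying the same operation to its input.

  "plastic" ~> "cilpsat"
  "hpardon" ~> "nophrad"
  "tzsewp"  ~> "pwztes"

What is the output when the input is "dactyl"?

Each output is the input with this applied: move the last 2 characters to the front (rotate right by 2), then swap each adjacent pair of characters (1↔2, 3↔4, ...).
Working it through for "dactyl": intermediate "yldact", final "lyadtc".

lyadtc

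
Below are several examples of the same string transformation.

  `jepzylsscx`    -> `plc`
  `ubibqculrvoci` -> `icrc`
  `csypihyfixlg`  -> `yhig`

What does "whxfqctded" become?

The rule is to keep one character in every 3, starting at position 3 (positions 3rd, 6th, 9th, ...).
Doing the same to "whxfqctded": "xce".

xce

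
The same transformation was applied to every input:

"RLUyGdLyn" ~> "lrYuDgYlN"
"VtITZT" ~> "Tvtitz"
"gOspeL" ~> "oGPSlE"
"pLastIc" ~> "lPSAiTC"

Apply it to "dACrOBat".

aDRcboTA

The rule is to swap each adjacent pair of characters (1↔2, 3↔4, ...), then flip the case of every letter.
Doing the same to "dACrOBat": "aDRcboTA".
(Check on "pLastIc": → "LpsaItc" → "lPSAiTC" ✓)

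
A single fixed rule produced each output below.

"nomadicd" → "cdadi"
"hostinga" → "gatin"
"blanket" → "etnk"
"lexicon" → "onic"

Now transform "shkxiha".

Each output is the input with this applied: delete the first 3 characters, then move the last 2 characters to the front (rotate right by 2).
Applying both steps to "shkxiha": "xiha", then "haxi".

haxi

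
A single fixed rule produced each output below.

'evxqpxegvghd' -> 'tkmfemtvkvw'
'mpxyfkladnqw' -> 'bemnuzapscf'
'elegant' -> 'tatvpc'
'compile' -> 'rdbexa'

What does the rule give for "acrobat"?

The rule is to shift every letter 11 places backward in the alphabet (wrapping around), then delete the last character.
So "acrobat" becomes "prgdqp".

prgdqp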